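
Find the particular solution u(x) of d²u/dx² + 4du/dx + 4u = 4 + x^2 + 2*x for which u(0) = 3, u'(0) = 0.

u = 7/8 + x**2/4 + 17*exp(-2*x)/8 + 17*x*exp(-2*x)/4

Characteristic equation r² + 4r + 4 = 0 has discriminant (4)² - 4·(4) = 0, so r = -2 is a repeated root.
Hence u_h = (C1 + C2*x)*exp(-2*x).
For the particular solution try u_p = A0 + A1*x + A2*x^2. Substituting and matching coefficients of each power of x gives A0 = 7/8, A1 = 0, A2 = 1/4, so u_p = 7/8 + x^2/4.
General solution: u = 7/8 + x^2/4 + C1*exp(-2*x) + C2*x*exp(-2*x).
Apply the initial conditions: u(0) = 7/8 + C1 = 3 and u'(0) = C2 - 2*C1 = 0. Solving gives C1 = 17/8, C2 = 17/4.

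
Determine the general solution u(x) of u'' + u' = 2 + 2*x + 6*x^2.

u = C2 - 5*x**2 + 2*x**3 + 12*x + C1*exp(-x)

Characteristic equation r² + r = 0 factors as (r + 1)r = 0, so r = -1, 0.
Hence u_h = C1*exp(-x) + C2.
Since 0 is a characteristic root (multiplicity 1), multiply the polynomial trial by x: try u_p = x*(A0 + A1*x + A2*x^2). Substituting and matching coefficients of each power of x gives A0 = 12, A1 = -5, A2 = 2, so u_p = -5*x^2 + 2*x^3 + 12*x.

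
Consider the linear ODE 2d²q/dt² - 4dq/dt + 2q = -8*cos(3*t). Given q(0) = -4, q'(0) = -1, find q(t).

q = -108*exp(t)/25 + 6*sin(3*t)/25 + 8*cos(3*t)/25 + 13*t*exp(t)/5

Divide through by 2: q'' - 2q' + q = -4*cos(3*t).
Characteristic equation r² - 2r + 1 = 0 has discriminant (-2)² - 4·(1) = 0, so r = 1 is a repeated root.
Hence q_h = (C1 + C2*t)*exp(t).
Try q_p = A*cos(3*t) + B*sin(3*t). Substituting and equating the coefficients of cos(3t) and sin(3t) gives A = 8/25, B = 6/25, so q_p = 6*sin(3*t)/25 + 8*cos(3*t)/25.
General solution: q = 6*sin(3*t)/25 + 8*cos(3*t)/25 + C1*exp(t) + C2*t*exp(t).
Apply the initial conditions: q(0) = 8/25 + C1 = -4 and q'(0) = 18/25 + C1 + C2 = -1. Solving gives C1 = -108/25, C2 = 13/5.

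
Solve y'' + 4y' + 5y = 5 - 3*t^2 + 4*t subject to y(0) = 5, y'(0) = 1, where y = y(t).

Characteristic equation r² + 4r + 5 = 0 has discriminant (4)² - 4·(5) = -4 < 0, so r = -2 ± i.
Hence y_h = C1*cos(t)*exp(-2*t) + C2*exp(-2*t)*sin(t).
For the particular solution try y_p = A0 + A1*t + A2*t^2. Substituting and matching coefficients of each power of t gives A0 = -21/125, A1 = 44/25, A2 = -3/5, so y_p = -21/125 - 3*t^2/5 + 44*t/25.
General solution: y = -21/125 - 3*t^2/5 + 44*t/25 + C1*cos(t)*exp(-2*t) + C2*exp(-2*t)*sin(t).
Apply the initial conditions: y(0) = -21/125 + C1 = 5 and y'(0) = 44/25 + C2 - 2*C1 = 1. Solving gives C1 = 646/125, C2 = 1197/125.

y = -21/125 - 3*t**2/5 + 44*t/25 + 646*cos(t)*exp(-2*t)/125 + 1197*exp(-2*t)*sin(t)/125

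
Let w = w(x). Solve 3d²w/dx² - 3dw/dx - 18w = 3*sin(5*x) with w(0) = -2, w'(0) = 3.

Divide through by 3: w'' - w' - 6w = sin(5*x).
Characteristic equation r² - r - 6 = 0 factors as (r + 2)(r - 3) = 0, so r = -2, 3.
Hence w_h = C1*exp(-2*x) + C2*exp(3*x).
Try w_p = A*cos(5*x) + B*sin(5*x). Substituting and equating the coefficients of cos(5x) and sin(5x) gives A = 5/986, B = -31/986, so w_p = -31*sin(5*x)/986 + 5*cos(5*x)/986.
General solution: w = -31*sin(5*x)/986 + 5*cos(5*x)/986 + C1*exp(-2*x) + C2*exp(3*x).
Apply the initial conditions: w(0) = 5/986 + C1 + C2 = -2 and w'(0) = -155/986 - 2*C1 + 3*C2 = 3. Solving gives C1 = -266/145, C2 = -29/170.

w = -266*exp(-2*x)/145 - 31*sin(5*x)/986 - 29*exp(3*x)/170 + 5*cos(5*x)/986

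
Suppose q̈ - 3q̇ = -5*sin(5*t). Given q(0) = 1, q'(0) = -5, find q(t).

q = 3 - 65*exp(3*t)/34 - 3*cos(5*t)/34 + 5*sin(5*t)/34

Characteristic equation r² - 3r = 0 factors as (r - 3)r = 0, so r = 3, 0.
Hence q_h = C1*exp(3*t) + C2.
Try q_p = A*cos(5*t) + B*sin(5*t). Substituting and equating the coefficients of cos(5t) and sin(5t) gives A = -3/34, B = 5/34, so q_p = -3*cos(5*t)/34 + 5*sin(5*t)/34.
General solution: q = C2 - 3*cos(5*t)/34 + 5*sin(5*t)/34 + C1*exp(3*t).
Apply the initial conditions: q(0) = -3/34 + C1 + C2 = 1 and q'(0) = 25/34 + 3*C1 = -5. Solving gives C1 = -65/34, C2 = 3.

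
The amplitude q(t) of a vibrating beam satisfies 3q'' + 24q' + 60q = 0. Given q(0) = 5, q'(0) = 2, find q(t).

q = 5*cos(2*t)*exp(-4*t) + 11*exp(-4*t)*sin(2*t)

Divide through by 3: q'' + 8q' + 20q = 0.
Characteristic equation r² + 8r + 20 = 0 has discriminant (8)² - 4·(20) = -16 < 0, so r = -4 ± 2i.
Hence q_h = C1*cos(2*t)*exp(-4*t) + C2*exp(-4*t)*sin(2*t).
Apply the initial conditions: q(0) = C1 = 5 and q'(0) = -4*C1 + 2*C2 = 2. Solving gives C1 = 5, C2 = 11.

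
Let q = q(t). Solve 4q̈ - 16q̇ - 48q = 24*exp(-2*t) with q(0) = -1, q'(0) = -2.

q = -19*exp(-2*t)/32 - 13*exp(6*t)/32 - 3*t*exp(-2*t)/4

Divide through by 4: q'' - 4q' - 12q = 6*exp(-2*t).
Characteristic equation r² - 4r - 12 = 0 factors as (r - 6)(r + 2) = 0, so r = 6, -2.
Hence q_h = C1*exp(6*t) + C2*exp(-2*t).
Since exp(-2*t) solves the homogeneous equation (r = -2 is a root of multiplicity 1), multiply the trial by t. Try q_p = A*t*exp(-2*t). Substituting into the equation and dividing by exp(-2*t) gives A = -3/4, so q_p = -3*t*exp(-2*t)/4.
General solution: q = C1*exp(6*t) + C2*exp(-2*t) - 3*t*exp(-2*t)/4.
Apply the initial conditions: q(0) = C1 + C2 = -1 and q'(0) = -3/4 - 2*C2 + 6*C1 = -2. Solving gives C1 = -13/32, C2 = -19/32.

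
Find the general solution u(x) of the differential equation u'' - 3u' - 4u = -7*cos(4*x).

Characteristic equation r² - 3r - 4 = 0 factors as (r - 4)(r + 1) = 0, so r = 4, -1.
Hence u_h = C1*exp(4*x) + C2*exp(-x).
Try u_p = A*cos(4*x) + B*sin(4*x). Substituting and equating the coefficients of cos(4x) and sin(4x) gives A = 35/136, B = 21/136, so u_p = 21*sin(4*x)/136 + 35*cos(4*x)/136.

u = 21*sin(4*x)/136 + 35*cos(4*x)/136 + C1*exp(4*x) + C2*exp(-x)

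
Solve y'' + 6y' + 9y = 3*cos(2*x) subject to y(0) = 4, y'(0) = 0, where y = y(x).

Characteristic equation r² + 6r + 9 = 0 has discriminant (6)² - 4·(9) = 0, so r = -3 is a repeated root.
Hence y_h = (C1 + C2*x)*exp(-3*x).
Try y_p = A*cos(2*x) + B*sin(2*x). Substituting and equating the coefficients of cos(2x) and sin(2x) gives A = 15/169, B = 36/169, so y_p = 15*cos(2*x)/169 + 36*sin(2*x)/169.
General solution: y = 15*cos(2*x)/169 + 36*sin(2*x)/169 + C1*exp(-3*x) + C2*x*exp(-3*x).
Apply the initial conditions: y(0) = 15/169 + C1 = 4 and y'(0) = 72/169 + C2 - 3*C1 = 0. Solving gives C1 = 661/169, C2 = 147/13.

y = 15*cos(2*x)/169 + 36*sin(2*x)/169 + 661*exp(-3*x)/169 + 147*x*exp(-3*x)/13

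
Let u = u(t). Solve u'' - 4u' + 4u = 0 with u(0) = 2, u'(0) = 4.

u = 2*exp(2*t)

Characteristic equation r² - 4r + 4 = 0 has discriminant (-4)² - 4·(4) = 0, so r = 2 is a repeated root.
Hence u_h = (C1 + C2*t)*exp(2*t).
Apply the initial conditions: u(0) = C1 = 2 and u'(0) = C2 + 2*C1 = 4. Solving gives C1 = 2, C2 = 0.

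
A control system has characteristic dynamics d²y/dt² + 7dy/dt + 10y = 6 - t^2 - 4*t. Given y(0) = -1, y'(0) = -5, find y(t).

Characteristic equation r² + 7r + 10 = 0 factors as (r + 5)(r + 2) = 0, so r = -5, -2.
Hence y_h = C1*exp(-5*t) + C2*exp(-2*t).
For the particular solution try y_p = A0 + A1*t + A2*t^2. Substituting and matching coefficients of each power of t gives A0 = 401/500, A1 = -13/50, A2 = -1/10, so y_p = 401/500 - 13*t/50 - t^2/10.
General solution: y = 401/500 - 13*t/50 - t^2/10 + C1*exp(-5*t) + C2*exp(-2*t).
Apply the initial conditions: y(0) = 401/500 + C1 + C2 = -1 and y'(0) = -13/50 - 5*C1 - 2*C2 = -5. Solving gives C1 = 1043/375, C2 = -55/12.

y = 401/500 - 55*exp(-2*t)/12 - 13*t/50 - t**2/10 + 1043*exp(-5*t)/375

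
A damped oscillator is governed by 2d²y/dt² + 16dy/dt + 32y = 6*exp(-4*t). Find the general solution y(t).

Divide through by 2: y'' + 8y' + 16y = 3*exp(-4*t).
Characteristic equation r² + 8r + 16 = 0 has discriminant (8)² - 4·(16) = 0, so r = -4 is a repeated root.
Hence y_h = (C1 + C2*t)*exp(-4*t).
Since exp(-4*t) solves the homogeneous equation (r = -4 is a root of multiplicity 2), multiply the trial by t^2. Try y_p = A*t^2*exp(-4*t). Substituting into the equation and dividing by exp(-4*t) gives A = 3/2, so y_p = 3*t^2*exp(-4*t)/2.

y = C1*exp(-4*t) + 3*t**2*exp(-4*t)/2 + C2*t*exp(-4*t)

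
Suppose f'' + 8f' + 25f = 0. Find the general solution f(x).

Characteristic equation r² + 8r + 25 = 0 has discriminant (8)² - 4·(25) = -36 < 0, so r = -4 ± 3i.
Hence f_h = C1*cos(3*x)*exp(-4*x) + C2*exp(-4*x)*sin(3*x).

f = C1*cos(3*x)*exp(-4*x) + C2*exp(-4*x)*sin(3*x)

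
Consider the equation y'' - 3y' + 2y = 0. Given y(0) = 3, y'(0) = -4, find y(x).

y = -7*exp(2*x) + 10*exp(x)

Characteristic equation r² - 3r + 2 = 0 factors as (r - 2)(r - 1) = 0, so r = 2, 1.
Hence y_h = C1*exp(2*x) + C2*exp(x).
Apply the initial conditions: y(0) = C1 + C2 = 3 and y'(0) = C2 + 2*C1 = -4. Solving gives C1 = -7, C2 = 10.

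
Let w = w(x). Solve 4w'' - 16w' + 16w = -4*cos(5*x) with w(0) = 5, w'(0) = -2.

Divide through by 4: w'' - 4w' + 4w = -cos(5*x).
Characteristic equation r² - 4r + 4 = 0 has discriminant (-4)² - 4·(4) = 0, so r = 2 is a repeated root.
Hence w_h = (C1 + C2*x)*exp(2*x).
Try w_p = A*cos(5*x) + B*sin(5*x). Substituting and equating the coefficients of cos(5x) and sin(5x) gives A = 21/841, B = 20/841, so w_p = 20*sin(5*x)/841 + 21*cos(5*x)/841.
General solution: w = 20*sin(5*x)/841 + 21*cos(5*x)/841 + C1*exp(2*x) + C2*x*exp(2*x).
Apply the initial conditions: w(0) = 21/841 + C1 = 5 and w'(0) = 100/841 + C2 + 2*C1 = -2. Solving gives C1 = 4184/841, C2 = -350/29.

w = 20*sin(5*x)/841 + 21*cos(5*x)/841 + 4184*exp(2*x)/841 - 350*x*exp(2*x)/29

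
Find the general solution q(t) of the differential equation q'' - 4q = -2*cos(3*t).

q = 2*cos(3*t)/13 + C1*exp(-2*t) + C2*exp(2*t)

Characteristic equation r² - 4 = 0 factors as (r + 2)(r - 2) = 0, so r = -2, 2.
Hence q_h = C1*exp(-2*t) + C2*exp(2*t).
Try q_p = A*cos(3*t) + B*sin(3*t). Substituting and equating the coefficients of cos(3t) and sin(3t) gives A = 2/13, B = 0, so q_p = 2*cos(3*t)/13.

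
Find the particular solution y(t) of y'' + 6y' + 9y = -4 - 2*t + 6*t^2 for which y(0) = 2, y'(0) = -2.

Characteristic equation r² + 6r + 9 = 0 has discriminant (6)² - 4·(9) = 0, so r = -3 is a repeated root.
Hence y_h = (C1 + C2*t)*exp(-3*t).
For the particular solution try y_p = A0 + A1*t + A2*t^2. Substituting and matching coefficients of each power of t gives A0 = 4/27, A1 = -10/9, A2 = 2/3, so y_p = 4/27 - 10*t/9 + 2*t^2/3.
General solution: y = 4/27 - 10*t/9 + 2*t^2/3 + C1*exp(-3*t) + C2*t*exp(-3*t).
Apply the initial conditions: y(0) = 4/27 + C1 = 2 and y'(0) = -10/9 + C2 - 3*C1 = -2. Solving gives C1 = 50/27, C2 = 14/3.

y = 4/27 - 10*t/9 + 2*t**2/3 + 50*exp(-3*t)/27 + 14*t*exp(-3*t)/3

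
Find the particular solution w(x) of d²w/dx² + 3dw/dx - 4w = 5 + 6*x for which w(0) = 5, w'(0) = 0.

w = -19/8 - 3*x/2 + 31*exp(x)/5 + 47*exp(-4*x)/40

Characteristic equation r² + 3r - 4 = 0 factors as (r - 1)(r + 4) = 0, so r = 1, -4.
Hence w_h = C1*exp(x) + C2*exp(-4*x).
For the particular solution try w_p = A0 + A1*x. Substituting and matching coefficients of each power of x gives A0 = -19/8, A1 = -3/2, so w_p = -19/8 - 3*x/2.
General solution: w = -19/8 - 3*x/2 + C1*exp(x) + C2*exp(-4*x).
Apply the initial conditions: w(0) = -19/8 + C1 + C2 = 5 and w'(0) = -3/2 + C1 - 4*C2 = 0. Solving gives C1 = 31/5, C2 = 47/40.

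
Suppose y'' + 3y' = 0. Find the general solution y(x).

y = C2 + C1*exp(-3*x)

Characteristic equation r² + 3r = 0 factors as (r + 3)r = 0, so r = -3, 0.
Hence y_h = C1*exp(-3*x) + C2.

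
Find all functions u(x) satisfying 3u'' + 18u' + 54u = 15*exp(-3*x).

Divide through by 3: u'' + 6u' + 18u = 5*exp(-3*x).
Characteristic equation r² + 6r + 18 = 0 has discriminant (6)² - 4·(18) = -36 < 0, so r = -3 ± 3i.
Hence u_h = C1*cos(3*x)*exp(-3*x) + C2*exp(-3*x)*sin(3*x).
Try u_p = A*exp(-3*x). Substituting into the equation and dividing by exp(-3*x) gives A = 5/9, so u_p = 5*exp(-3*x)/9.

u = 5*exp(-3*x)/9 + C1*cos(3*x)*exp(-3*x) + C2*exp(-3*x)*sin(3*x)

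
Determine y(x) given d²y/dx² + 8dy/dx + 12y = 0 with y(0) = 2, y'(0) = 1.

Characteristic equation r² + 8r + 12 = 0 factors as (r + 2)(r + 6) = 0, so r = -2, -6.
Hence y_h = C1*exp(-2*x) + C2*exp(-6*x).
Apply the initial conditions: y(0) = C1 + C2 = 2 and y'(0) = -6*C2 - 2*C1 = 1. Solving gives C1 = 13/4, C2 = -5/4.

y = -5*exp(-6*x)/4 + 13*exp(-2*x)/4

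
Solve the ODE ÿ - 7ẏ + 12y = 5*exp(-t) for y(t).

Characteristic equation r² - 7r + 12 = 0 factors as (r - 4)(r - 3) = 0, so r = 4, 3.
Hence y_h = C1*exp(4*t) + C2*exp(3*t).
Try y_p = A*exp(-t). Substituting into the equation and dividing by exp(-t) gives A = 1/4, so y_p = exp(-t)/4.

y = exp(-t)/4 + C1*exp(4*t) + C2*exp(3*t)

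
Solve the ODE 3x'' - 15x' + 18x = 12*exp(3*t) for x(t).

Divide through by 3: x'' - 5x' + 6x = 4*exp(3*t).
Characteristic equation r² - 5r + 6 = 0 factors as (r - 2)(r - 3) = 0, so r = 2, 3.
Hence x_h = C1*exp(2*t) + C2*exp(3*t).
Since exp(3*t) solves the homogeneous equation (r = 3 is a root of multiplicity 1), multiply the trial by t. Try x_p = A*t*exp(3*t). Substituting into the equation and dividing by exp(3*t) gives A = 4, so x_p = 4*t*exp(3*t).

x = C1*exp(2*t) + C2*exp(3*t) + 4*t*exp(3*t)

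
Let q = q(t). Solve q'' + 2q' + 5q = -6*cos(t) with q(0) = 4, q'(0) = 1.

Characteristic equation r² + 2r + 5 = 0 has discriminant (2)² - 4·(5) = -16 < 0, so r = -1 ± 2i.
Hence q_h = C1*cos(2*t)*exp(-t) + C2*exp(-t)*sin(2*t).
Try q_p = A*cos(t) + B*sin(t). Substituting and equating the coefficients of cos(t) and sin(t) gives A = -6/5, B = -3/5, so q_p = -6*cos(t)/5 - 3*sin(t)/5.
General solution: q = -6*cos(t)/5 - 3*sin(t)/5 + C1*cos(2*t)*exp(-t) + C2*exp(-t)*sin(2*t).
Apply the initial conditions: q(0) = -6/5 + C1 = 4 and q'(0) = -3/5 - C1 + 2*C2 = 1. Solving gives C1 = 26/5, C2 = 17/5.

q = -6*cos(t)/5 - 3*sin(t)/5 + 17*exp(-t)*sin(2*t)/5 + 26*cos(2*t)*exp(-t)/5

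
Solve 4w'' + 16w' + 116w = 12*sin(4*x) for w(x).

Divide through by 4: w'' + 4w' + 29w = 3*sin(4*x).
Characteristic equation r² + 4r + 29 = 0 has discriminant (4)² - 4·(29) = -100 < 0, so r = -2 ± 5i.
Hence w_h = C1*cos(5*x)*exp(-2*x) + C2*exp(-2*x)*sin(5*x).
Try w_p = A*cos(4*x) + B*sin(4*x). Substituting and equating the coefficients of cos(4x) and sin(4x) gives A = -48/425, B = 39/425, so w_p = -48*cos(4*x)/425 + 39*sin(4*x)/425.

w = -48*cos(4*x)/425 + 39*sin(4*x)/425 + C1*cos(5*x)*exp(-2*x) + C2*exp(-2*x)*sin(5*x)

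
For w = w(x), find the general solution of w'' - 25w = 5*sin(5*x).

w = -sin(5*x)/10 + C1*exp(5*x) + C2*exp(-5*x)

Characteristic equation r² - 25 = 0 factors as (r - 5)(r + 5) = 0, so r = 5, -5.
Hence w_h = C1*exp(5*x) + C2*exp(-5*x).
Try w_p = A*cos(5*x) + B*sin(5*x). Substituting and equating the coefficients of cos(5x) and sin(5x) gives A = 0, B = -1/10, so w_p = -sin(5*x)/10.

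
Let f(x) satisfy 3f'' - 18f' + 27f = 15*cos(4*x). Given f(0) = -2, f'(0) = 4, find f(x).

f = -243*exp(3*x)/125 - 24*sin(4*x)/125 - 7*cos(4*x)/125 + 53*x*exp(3*x)/5

Divide through by 3: f'' - 6f' + 9f = 5*cos(4*x).
Characteristic equation r² - 6r + 9 = 0 has discriminant (-6)² - 4·(9) = 0, so r = 3 is a repeated root.
Hence f_h = (C1 + C2*x)*exp(3*x).
Try f_p = A*cos(4*x) + B*sin(4*x). Substituting and equating the coefficients of cos(4x) and sin(4x) gives A = -7/125, B = -24/125, so f_p = -24*sin(4*x)/125 - 7*cos(4*x)/125.
General solution: f = -24*sin(4*x)/125 - 7*cos(4*x)/125 + C1*exp(3*x) + C2*x*exp(3*x).
Apply the initial conditions: f(0) = -7/125 + C1 = -2 and f'(0) = -96/125 + C2 + 3*C1 = 4. Solving gives C1 = -243/125, C2 = 53/5.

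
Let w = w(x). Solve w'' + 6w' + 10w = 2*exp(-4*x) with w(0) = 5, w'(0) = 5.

Characteristic equation r² + 6r + 10 = 0 has discriminant (6)² - 4·(10) = -4 < 0, so r = -3 ± i.
Hence w_h = C1*cos(x)*exp(-3*x) + C2*exp(-3*x)*sin(x).
Try w_p = A*exp(-4*x). Substituting into the equation and dividing by exp(-4*x) gives A = 1, so w_p = exp(-4*x).
General solution: w = C1*cos(x)*exp(-3*x) + C2*exp(-3*x)*sin(x) + exp(-4*x).
Apply the initial conditions: w(0) = 1 + C1 = 5 and w'(0) = -4 + C2 - 3*C1 = 5. Solving gives C1 = 4, C2 = 21.

w = 4*cos(x)*exp(-3*x) + 21*exp(-3*x)*sin(x) + exp(-4*x)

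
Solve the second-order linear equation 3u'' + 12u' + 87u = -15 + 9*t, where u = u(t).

u = -157/841 + 3*t/29 + C1*cos(5*t)*exp(-2*t) + C2*exp(-2*t)*sin(5*t)

Divide through by 3: u'' + 4u' + 29u = -5 + 3*t.
Characteristic equation r² + 4r + 29 = 0 has discriminant (4)² - 4·(29) = -100 < 0, so r = -2 ± 5i.
Hence u_h = C1*cos(5*t)*exp(-2*t) + C2*exp(-2*t)*sin(5*t).
For the particular solution try u_p = A0 + A1*t. Substituting and matching coefficients of each power of t gives A0 = -157/841, A1 = 3/29, so u_p = -157/841 + 3*t/29.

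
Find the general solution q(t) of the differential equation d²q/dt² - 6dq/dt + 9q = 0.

Characteristic equation r² - 6r + 9 = 0 has discriminant (-6)² - 4·(9) = 0, so r = 3 is a repeated root.
Hence q_h = (C1 + C2*t)*exp(3*t).

q = C1*exp(3*t) + C2*t*exp(3*t)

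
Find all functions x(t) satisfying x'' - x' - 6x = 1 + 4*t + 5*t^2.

x = -41/108 - 7*t/18 - 5*t**2/6 + C1*exp(3*t) + C2*exp(-2*t)

Characteristic equation r² - r - 6 = 0 factors as (r - 3)(r + 2) = 0, so r = 3, -2.
Hence x_h = C1*exp(3*t) + C2*exp(-2*t).
For the particular solution try x_p = A0 + A1*t + A2*t^2. Substituting and matching coefficients of each power of t gives A0 = -41/108, A1 = -7/18, A2 = -5/6, so x_p = -41/108 - 7*t/18 - 5*t^2/6.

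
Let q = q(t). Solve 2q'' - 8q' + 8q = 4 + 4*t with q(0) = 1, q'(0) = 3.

q = 1 + t/2 + 5*t*exp(2*t)/2

Divide through by 2: q'' - 4q' + 4q = 2 + 2*t.
Characteristic equation r² - 4r + 4 = 0 has discriminant (-4)² - 4·(4) = 0, so r = 2 is a repeated root.
Hence q_h = (C1 + C2*t)*exp(2*t).
For the particular solution try q_p = A0 + A1*t. Substituting and matching coefficients of each power of t gives A0 = 1, A1 = 1/2, so q_p = 1 + t/2.
General solution: q = 1 + t/2 + C1*exp(2*t) + C2*t*exp(2*t).
Apply the initial conditions: q(0) = 1 + C1 = 1 and q'(0) = 1/2 + C2 + 2*C1 = 3. Solving gives C1 = 0, C2 = 5/2.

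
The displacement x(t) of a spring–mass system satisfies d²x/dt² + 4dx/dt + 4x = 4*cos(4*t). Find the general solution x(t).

Characteristic equation r² + 4r + 4 = 0 has discriminant (4)² - 4·(4) = 0, so r = -2 is a repeated root.
Hence x_h = (C1 + C2*t)*exp(-2*t).
Try x_p = A*cos(4*t) + B*sin(4*t). Substituting and equating the coefficients of cos(4t) and sin(4t) gives A = -3/25, B = 4/25, so x_p = -3*cos(4*t)/25 + 4*sin(4*t)/25.

x = -3*cos(4*t)/25 + 4*sin(4*t)/25 + C1*exp(-2*t) + C2*t*exp(-2*t)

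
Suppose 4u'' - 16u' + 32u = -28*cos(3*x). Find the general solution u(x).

u = 7*cos(3*x)/145 + 84*sin(3*x)/145 + C1*cos(2*x)*exp(2*x) + C2*exp(2*x)*sin(2*x)

Divide through by 4: u'' - 4u' + 8u = -7*cos(3*x).
Characteristic equation r² - 4r + 8 = 0 has discriminant (-4)² - 4·(8) = -16 < 0, so r = 2 ± 2i.
Hence u_h = C1*cos(2*x)*exp(2*x) + C2*exp(2*x)*sin(2*x).
Try u_p = A*cos(3*x) + B*sin(3*x). Substituting and equating the coefficients of cos(3x) and sin(3x) gives A = 7/145, B = 84/145, so u_p = 7*cos(3*x)/145 + 84*sin(3*x)/145.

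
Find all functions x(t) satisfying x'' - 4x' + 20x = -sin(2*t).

Characteristic equation r² - 4r + 20 = 0 has discriminant (-4)² - 4·(20) = -64 < 0, so r = 2 ± 4i.
Hence x_h = C1*cos(4*t)*exp(2*t) + C2*exp(2*t)*sin(4*t).
Try x_p = A*cos(2*t) + B*sin(2*t). Substituting and equating the coefficients of cos(2t) and sin(2t) gives A = -1/40, B = -1/20, so x_p = -sin(2*t)/20 - cos(2*t)/40.

x = -sin(2*t)/20 - cos(2*t)/40 + C1*cos(4*t)*exp(2*t) + C2*exp(2*t)*sin(4*t)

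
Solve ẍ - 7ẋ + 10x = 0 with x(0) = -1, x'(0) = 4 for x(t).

Characteristic equation r² - 7r + 10 = 0 factors as (r - 2)(r - 5) = 0, so r = 2, 5.
Hence x_h = C1*exp(2*t) + C2*exp(5*t).
Apply the initial conditions: x(0) = C1 + C2 = -1 and x'(0) = 2*C1 + 5*C2 = 4. Solving gives C1 = -3, C2 = 2.

x = -3*exp(2*t) + 2*exp(5*t)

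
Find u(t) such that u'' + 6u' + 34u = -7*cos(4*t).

Characteristic equation r² + 6r + 34 = 0 has discriminant (6)² - 4·(34) = -100 < 0, so r = -3 ± 5i.
Hence u_h = C1*cos(5*t)*exp(-3*t) + C2*exp(-3*t)*sin(5*t).
Try u_p = A*cos(4*t) + B*sin(4*t). Substituting and equating the coefficients of cos(4t) and sin(4t) gives A = -7/50, B = -14/75, so u_p = -14*sin(4*t)/75 - 7*cos(4*t)/50.

u = -14*sin(4*t)/75 - 7*cos(4*t)/50 + C1*cos(5*t)*exp(-3*t) + C2*exp(-3*t)*sin(5*t)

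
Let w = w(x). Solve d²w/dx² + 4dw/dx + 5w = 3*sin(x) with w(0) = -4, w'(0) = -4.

Characteristic equation r² + 4r + 5 = 0 has discriminant (4)² - 4·(5) = -4 < 0, so r = -2 ± i.
Hence w_h = C1*cos(x)*exp(-2*x) + C2*exp(-2*x)*sin(x).
Try w_p = A*cos(x) + B*sin(x). Substituting and equating the coefficients of cos(x) and sin(x) gives A = -3/8, B = 3/8, so w_p = -3*cos(x)/8 + 3*sin(x)/8.
General solution: w = -3*cos(x)/8 + 3*sin(x)/8 + C1*cos(x)*exp(-2*x) + C2*exp(-2*x)*sin(x).
Apply the initial conditions: w(0) = -3/8 + C1 = -4 and w'(0) = 3/8 + C2 - 2*C1 = -4. Solving gives C1 = -29/8, C2 = -93/8.

w = -3*cos(x)/8 + 3*sin(x)/8 - 93*exp(-2*x)*sin(x)/8 - 29*cos(x)*exp(-2*x)/8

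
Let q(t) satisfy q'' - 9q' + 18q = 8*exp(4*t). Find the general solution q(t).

Characteristic equation r² - 9r + 18 = 0 factors as (r - 3)(r - 6) = 0, so r = 3, 6.
Hence q_h = C1*exp(3*t) + C2*exp(6*t).
Try q_p = A*exp(4*t). Substituting into the equation and dividing by exp(4*t) gives A = -4, so q_p = -4*exp(4*t).

q = -4*exp(4*t) + C1*exp(3*t) + C2*exp(6*t)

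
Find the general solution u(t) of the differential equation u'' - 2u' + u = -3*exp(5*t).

Characteristic equation r² - 2r + 1 = 0 has discriminant (-2)² - 4·(1) = 0, so r = 1 is a repeated root.
Hence u_h = (C1 + C2*t)*exp(t).
Try u_p = A*exp(5*t). Substituting into the equation and dividing by exp(5*t) gives A = -3/16, so u_p = -3*exp(5*t)/16.

u = -3*exp(5*t)/16 + C1*exp(t) + C2*t*exp(t)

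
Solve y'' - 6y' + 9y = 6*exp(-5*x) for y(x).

y = 3*exp(-5*x)/32 + C1*exp(3*x) + C2*x*exp(3*x)

Characteristic equation r² - 6r + 9 = 0 has discriminant (-6)² - 4·(9) = 0, so r = 3 is a repeated root.
Hence y_h = (C1 + C2*x)*exp(3*x).
Try y_p = A*exp(-5*x). Substituting into the equation and dividing by exp(-5*x) gives A = 3/32, so y_p = 3*exp(-5*x)/32.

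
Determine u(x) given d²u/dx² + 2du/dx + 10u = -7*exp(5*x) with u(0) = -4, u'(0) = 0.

u = -7*exp(5*x)/45 - 173*cos(3*x)*exp(-x)/45 - 46*exp(-x)*sin(3*x)/45

Characteristic equation r² + 2r + 10 = 0 has discriminant (2)² - 4·(10) = -36 < 0, so r = -1 ± 3i.
Hence u_h = C1*cos(3*x)*exp(-x) + C2*exp(-x)*sin(3*x).
Try u_p = A*exp(5*x). Substituting into the equation and dividing by exp(5*x) gives A = -7/45, so u_p = -7*exp(5*x)/45.
General solution: u = -7*exp(5*x)/45 + C1*cos(3*x)*exp(-x) + C2*exp(-x)*sin(3*x).
Apply the initial conditions: u(0) = -7/45 + C1 = -4 and u'(0) = -7/9 - C1 + 3*C2 = 0. Solving gives C1 = -173/45, C2 = -46/45.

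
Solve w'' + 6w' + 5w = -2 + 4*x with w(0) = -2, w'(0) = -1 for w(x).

w = -34/25 - 5*exp(-x)/4 + 4*x/5 + 61*exp(-5*x)/100

Characteristic equation r² + 6r + 5 = 0 factors as (r + 5)(r + 1) = 0, so r = -5, -1.
Hence w_h = C1*exp(-5*x) + C2*exp(-x).
For the particular solution try w_p = A0 + A1*x. Substituting and matching coefficients of each power of x gives A0 = -34/25, A1 = 4/5, so w_p = -34/25 + 4*x/5.
General solution: w = -34/25 + 4*x/5 + C1*exp(-5*x) + C2*exp(-x).
Apply the initial conditions: w(0) = -34/25 + C1 + C2 = -2 and w'(0) = 4/5 - C2 - 5*C1 = -1. Solving gives C1 = 61/100, C2 = -5/4.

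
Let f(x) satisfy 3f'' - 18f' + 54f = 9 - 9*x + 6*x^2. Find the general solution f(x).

Divide through by 3: f'' - 6f' + 18f = 3 - 3*x + 2*x^2.
Characteristic equation r² - 6r + 18 = 0 has discriminant (-6)² - 4·(18) = -36 < 0, so r = 3 ± 3i.
Hence f_h = C1*cos(3*x)*exp(3*x) + C2*exp(3*x)*sin(3*x).
For the particular solution try f_p = A0 + A1*x + A2*x^2. Substituting and matching coefficients of each power of x gives A0 = 10/81, A1 = -5/54, A2 = 1/9, so f_p = 10/81 - 5*x/54 + x^2/9.

f = 10/81 - 5*x/54 + x**2/9 + C1*cos(3*x)*exp(3*x) + C2*exp(3*x)*sin(3*x)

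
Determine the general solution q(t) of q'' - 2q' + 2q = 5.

Characteristic equation r² - 2r + 2 = 0 has discriminant (-2)² - 4·(2) = -4 < 0, so r = 1 ± i.
Hence q_h = C1*cos(t)*exp(t) + C2*exp(t)*sin(t).
For the particular solution try q_p = A0. Substituting and matching coefficients of each power of t gives A0 = 5/2, so q_p = 5/2.

q = 5/2 + C1*cos(t)*exp(t) + C2*exp(t)*sin(t)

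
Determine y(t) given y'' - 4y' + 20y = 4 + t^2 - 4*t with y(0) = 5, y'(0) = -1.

Characteristic equation r² - 4r + 20 = 0 has discriminant (-4)² - 4·(20) = -64 < 0, so r = 2 ± 4i.
Hence y_h = C1*cos(4*t)*exp(2*t) + C2*exp(2*t)*sin(4*t).
For the particular solution try y_p = A0 + A1*t + A2*t^2. Substituting and matching coefficients of each power of t gives A0 = 159/1000, A1 = -9/50, A2 = 1/20, so y_p = 159/1000 - 9*t/50 + t^2/20.
General solution: y = 159/1000 - 9*t/50 + t^2/20 + C1*cos(4*t)*exp(2*t) + C2*exp(2*t)*sin(4*t).
Apply the initial conditions: y(0) = 159/1000 + C1 = 5 and y'(0) = -9/50 + 2*C1 + 4*C2 = -1. Solving gives C1 = 4841/1000, C2 = -5251/2000.

y = 159/1000 - 9*t/50 + t**2/20 - 5251*exp(2*t)*sin(4*t)/2000 + 4841*cos(4*t)*exp(2*t)/1000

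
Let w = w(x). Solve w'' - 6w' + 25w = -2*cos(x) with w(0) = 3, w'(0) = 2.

Characteristic equation r² - 6r + 25 = 0 has discriminant (-6)² - 4·(25) = -64 < 0, so r = 3 ± 4i.
Hence w_h = C1*cos(4*x)*exp(3*x) + C2*exp(3*x)*sin(4*x).
Try w_p = A*cos(x) + B*sin(x). Substituting and equating the coefficients of cos(x) and sin(x) gives A = -4/51, B = 1/51, so w_p = -4*cos(x)/51 + sin(x)/51.
General solution: w = -4*cos(x)/51 + sin(x)/51 + C1*cos(4*x)*exp(3*x) + C2*exp(3*x)*sin(4*x).
Apply the initial conditions: w(0) = -4/51 + C1 = 3 and w'(0) = 1/51 + 3*C1 + 4*C2 = 2. Solving gives C1 = 157/51, C2 = -185/102.

w = -4*cos(x)/51 + sin(x)/51 - 185*exp(3*x)*sin(4*x)/102 + 157*cos(4*x)*exp(3*x)/51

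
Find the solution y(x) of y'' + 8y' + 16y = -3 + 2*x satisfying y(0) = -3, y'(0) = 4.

y = -1/4 - 11*exp(-4*x)/4 + x/8 - 57*x*exp(-4*x)/8

Characteristic equation r² + 8r + 16 = 0 has discriminant (8)² - 4·(16) = 0, so r = -4 is a repeated root.
Hence y_h = (C1 + C2*x)*exp(-4*x).
For the particular solution try y_p = A0 + A1*x. Substituting and matching coefficients of each power of x gives A0 = -1/4, A1 = 1/8, so y_p = -1/4 + x/8.
General solution: y = -1/4 + x/8 + C1*exp(-4*x) + C2*x*exp(-4*x).
Apply the initial conditions: y(0) = -1/4 + C1 = -3 and y'(0) = 1/8 + C2 - 4*C1 = 4. Solving gives C1 = -11/4, C2 = -57/8.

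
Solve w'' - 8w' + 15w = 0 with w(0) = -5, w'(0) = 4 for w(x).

w = -29*exp(3*x)/2 + 19*exp(5*x)/2

Characteristic equation r² - 8r + 15 = 0 factors as (r - 5)(r - 3) = 0, so r = 5, 3.
Hence w_h = C1*exp(5*x) + C2*exp(3*x).
Apply the initial conditions: w(0) = C1 + C2 = -5 and w'(0) = 3*C2 + 5*C1 = 4. Solving gives C1 = 19/2, C2 = -29/2.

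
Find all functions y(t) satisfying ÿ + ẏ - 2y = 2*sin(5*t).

y = -27*sin(5*t)/377 - 5*cos(5*t)/377 + C1*exp(t) + C2*exp(-2*t)

Characteristic equation r² + r - 2 = 0 factors as (r - 1)(r + 2) = 0, so r = 1, -2.
Hence y_h = C1*exp(t) + C2*exp(-2*t).
Try y_p = A*cos(5*t) + B*sin(5*t). Substituting and equating the coefficients of cos(5t) and sin(5t) gives A = -5/377, B = -27/377, so y_p = -27*sin(5*t)/377 - 5*cos(5*t)/377.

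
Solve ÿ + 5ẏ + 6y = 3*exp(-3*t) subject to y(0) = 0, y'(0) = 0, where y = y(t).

Characteristic equation r² + 5r + 6 = 0 factors as (r + 3)(r + 2) = 0, so r = -3, -2.
Hence y_h = C1*exp(-3*t) + C2*exp(-2*t).
Since exp(-3*t) solves the homogeneous equation (r = -3 is a root of multiplicity 1), multiply the trial by t. Try y_p = A*t*exp(-3*t). Substituting into the equation and dividing by exp(-3*t) gives A = -3, so y_p = -3*t*exp(-3*t).
General solution: y = C1*exp(-3*t) + C2*exp(-2*t) - 3*t*exp(-3*t).
Apply the initial conditions: y(0) = C1 + C2 = 0 and y'(0) = -3 - 3*C1 - 2*C2 = 0. Solving gives C1 = -3, C2 = 3.

y = -3*exp(-3*t) + 3*exp(-2*t) - 3*t*exp(-3*t)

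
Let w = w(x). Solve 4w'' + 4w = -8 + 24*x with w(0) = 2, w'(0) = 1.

w = -2 - 5*sin(x) + 4*cos(x) + 6*x

Divide through by 4: w'' + w = -2 + 6*x.
Characteristic equation r² + 1 = 0 has discriminant (0)² - 4·(1) = -4 < 0, so r = ± i.
Hence w_h = C1*cos(x) + C2*sin(x).
For the particular solution try w_p = A0 + A1*x. Substituting and matching coefficients of each power of x gives A0 = -2, A1 = 6, so w_p = -2 + 6*x.
General solution: w = -2 + 6*x + C1*cos(x) + C2*sin(x).
Apply the initial conditions: w(0) = -2 + C1 = 2 and w'(0) = 6 + C2 = 1. Solving gives C1 = 4, C2 = -5.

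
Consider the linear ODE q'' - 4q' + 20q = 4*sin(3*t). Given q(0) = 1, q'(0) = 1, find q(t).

Characteristic equation r² - 4r + 20 = 0 has discriminant (-4)² - 4·(20) = -64 < 0, so r = 2 ± 4i.
Hence q_h = C1*cos(4*t)*exp(2*t) + C2*exp(2*t)*sin(4*t).
Try q_p = A*cos(3*t) + B*sin(3*t). Substituting and equating the coefficients of cos(3t) and sin(3t) gives A = 48/265, B = 44/265, so q_p = 44*sin(3*t)/265 + 48*cos(3*t)/265.
General solution: q = 44*sin(3*t)/265 + 48*cos(3*t)/265 + C1*cos(4*t)*exp(2*t) + C2*exp(2*t)*sin(4*t).
Apply the initial conditions: q(0) = 48/265 + C1 = 1 and q'(0) = 132/265 + 2*C1 + 4*C2 = 1. Solving gives C1 = 217/265, C2 = -301/1060.

q = 44*sin(3*t)/265 + 48*cos(3*t)/265 - 301*exp(2*t)*sin(4*t)/1060 + 217*cos(4*t)*exp(2*t)/265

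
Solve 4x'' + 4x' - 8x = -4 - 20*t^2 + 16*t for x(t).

x = 13/4 + t/2 + 5*t**2/2 + C1*exp(-2*t) + C2*exp(t)

Divide through by 4: x'' + x' - 2x = -1 - 5*t^2 + 4*t.
Characteristic equation r² + r - 2 = 0 factors as (r + 2)(r - 1) = 0, so r = -2, 1.
Hence x_h = C1*exp(-2*t) + C2*exp(t).
For the particular solution try x_p = A0 + A1*t + A2*t^2. Substituting and matching coefficients of each power of t gives A0 = 13/4, A1 = 1/2, A2 = 5/2, so x_p = 13/4 + t/2 + 5*t^2/2.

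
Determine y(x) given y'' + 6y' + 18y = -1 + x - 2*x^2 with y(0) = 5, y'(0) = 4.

y = -7/81 - x**2/9 + 7*x/54 + 412*cos(3*x)*exp(-3*x)/81 + 1033*exp(-3*x)*sin(3*x)/162

Characteristic equation r² + 6r + 18 = 0 has discriminant (6)² - 4·(18) = -36 < 0, so r = -3 ± 3i.
Hence y_h = C1*cos(3*x)*exp(-3*x) + C2*exp(-3*x)*sin(3*x).
For the particular solution try y_p = A0 + A1*x + A2*x^2. Substituting and matching coefficients of each power of x gives A0 = -7/81, A1 = 7/54, A2 = -1/9, so y_p = -7/81 - x^2/9 + 7*x/54.
General solution: y = -7/81 - x^2/9 + 7*x/54 + C1*cos(3*x)*exp(-3*x) + C2*exp(-3*x)*sin(3*x).
Apply the initial conditions: y(0) = -7/81 + C1 = 5 and y'(0) = 7/54 - 3*C1 + 3*C2 = 4. Solving gives C1 = 412/81, C2 = 1033/162.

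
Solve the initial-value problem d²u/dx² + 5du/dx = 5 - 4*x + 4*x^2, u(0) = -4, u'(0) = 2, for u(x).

Characteristic equation r² + 5r = 0 factors as (r + 5)r = 0, so r = -5, 0.
Hence u_h = C1*exp(-5*x) + C2.
Since 0 is a characteristic root (multiplicity 1), multiply the polynomial trial by x: try u_p = x*(A0 + A1*x + A2*x^2). Substituting and matching coefficients of each power of x gives A0 = 153/125, A1 = -14/25, A2 = 4/15, so u_p = -14*x^2/25 + 4*x^3/15 + 153*x/125.
General solution: u = C2 - 14*x^2/25 + 4*x^3/15 + 153*x/125 + C1*exp(-5*x).
Apply the initial conditions: u(0) = C1 + C2 = -4 and u'(0) = 153/125 - 5*C1 = 2. Solving gives C1 = -97/625, C2 = -2403/625.

u = -2403/625 - 97*exp(-5*x)/625 - 14*x**2/25 + 4*x**3/15 + 153*x/125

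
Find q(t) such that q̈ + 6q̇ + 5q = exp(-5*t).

Characteristic equation r² + 6r + 5 = 0 factors as (r + 1)(r + 5) = 0, so r = -1, -5.
Hence q_h = C1*exp(-t) + C2*exp(-5*t).
Since exp(-5*t) solves the homogeneous equation (r = -5 is a root of multiplicity 1), multiply the trial by t. Try q_p = A*t*exp(-5*t). Substituting into the equation and dividing by exp(-5*t) gives A = -1/4, so q_p = -t*exp(-5*t)/4.

q = C1*exp(-t) + C2*exp(-5*t) - t*exp(-5*t)/4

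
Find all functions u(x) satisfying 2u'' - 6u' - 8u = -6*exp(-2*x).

Divide through by 2: u'' - 3u' - 4u = -3*exp(-2*x).
Characteristic equation r² - 3r - 4 = 0 factors as (r - 4)(r + 1) = 0, so r = 4, -1.
Hence u_h = C1*exp(4*x) + C2*exp(-x).
Try u_p = A*exp(-2*x). Substituting into the equation and dividing by exp(-2*x) gives A = -1/2, so u_p = -exp(-2*x)/2.

u = -exp(-2*x)/2 + C1*exp(4*x) + C2*exp(-x)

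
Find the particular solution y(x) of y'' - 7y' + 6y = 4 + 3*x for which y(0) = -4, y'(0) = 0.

y = 5/4 + x/2 - 31*exp(x)/5 + 19*exp(6*x)/20

Characteristic equation r² - 7r + 6 = 0 factors as (r - 1)(r - 6) = 0, so r = 1, 6.
Hence y_h = C1*exp(x) + C2*exp(6*x).
For the particular solution try y_p = A0 + A1*x. Substituting and matching coefficients of each power of x gives A0 = 5/4, A1 = 1/2, so y_p = 5/4 + x/2.
General solution: y = 5/4 + x/2 + C1*exp(x) + C2*exp(6*x).
Apply the initial conditions: y(0) = 5/4 + C1 + C2 = -4 and y'(0) = 1/2 + C1 + 6*C2 = 0. Solving gives C1 = -31/5, C2 = 19/20.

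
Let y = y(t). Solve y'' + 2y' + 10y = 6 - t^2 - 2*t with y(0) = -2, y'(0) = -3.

y = 163/250 - 4*t/25 - t**2/10 - 1373*exp(-t)*sin(3*t)/750 - 663*cos(3*t)*exp(-t)/250

Characteristic equation r² + 2r + 10 = 0 has discriminant (2)² - 4·(10) = -36 < 0, so r = -1 ± 3i.
Hence y_h = C1*cos(3*t)*exp(-t) + C2*exp(-t)*sin(3*t).
For the particular solution try y_p = A0 + A1*t + A2*t^2. Substituting and matching coefficients of each power of t gives A0 = 163/250, A1 = -4/25, A2 = -1/10, so y_p = 163/250 - 4*t/25 - t^2/10.
General solution: y = 163/250 - 4*t/25 - t^2/10 + C1*cos(3*t)*exp(-t) + C2*exp(-t)*sin(3*t).
Apply the initial conditions: y(0) = 163/250 + C1 = -2 and y'(0) = -4/25 - C1 + 3*C2 = -3. Solving gives C1 = -663/250, C2 = -1373/750.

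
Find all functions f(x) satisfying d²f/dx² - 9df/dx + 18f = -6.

Characteristic equation r² - 9r + 18 = 0 factors as (r - 3)(r - 6) = 0, so r = 3, 6.
Hence f_h = C1*exp(3*x) + C2*exp(6*x).
For the particular solution try f_p = A0. Substituting and matching coefficients of each power of x gives A0 = -1/3, so f_p = -1/3.

f = -1/3 + C1*exp(3*x) + C2*exp(6*x)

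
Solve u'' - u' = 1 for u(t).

u = C2 - t + C1*exp(t)

Characteristic equation r² - r = 0 factors as (r - 1)r = 0, so r = 1, 0.
Hence u_h = C1*exp(t) + C2.
Since 1 solves the homogeneous equation (r = 0 is a root of multiplicity 1), multiply the trial by t. Try u_p = A*t. Substituting into the equation and dividing by 1 gives A = -1, so u_p = -t.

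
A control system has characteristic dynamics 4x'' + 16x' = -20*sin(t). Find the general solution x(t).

Divide through by 4: x'' + 4x' = -5*sin(t).
Characteristic equation r² + 4r = 0 factors as (r + 4)r = 0, so r = -4, 0.
Hence x_h = C1*exp(-4*t) + C2.
Try x_p = A*cos(t) + B*sin(t). Substituting and equating the coefficients of cos(t) and sin(t) gives A = 20/17, B = 5/17, so x_p = 5*sin(t)/17 + 20*cos(t)/17.

x = C2 + 5*sin(t)/17 + 20*cos(t)/17 + C1*exp(-4*t)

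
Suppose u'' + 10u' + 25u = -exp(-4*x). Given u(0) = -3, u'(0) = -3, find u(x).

u = -exp(-4*x) - 2*exp(-5*x) - 17*x*exp(-5*x)

Characteristic equation r² + 10r + 25 = 0 has discriminant (10)² - 4·(25) = 0, so r = -5 is a repeated root.
Hence u_h = (C1 + C2*x)*exp(-5*x).
Try u_p = A*exp(-4*x). Substituting into the equation and dividing by exp(-4*x) gives A = -1, so u_p = -exp(-4*x).
General solution: u = -exp(-4*x) + C1*exp(-5*x) + C2*x*exp(-5*x).
Apply the initial conditions: u(0) = -1 + C1 = -3 and u'(0) = 4 + C2 - 5*C1 = -3. Solving gives C1 = -2, C2 = -17.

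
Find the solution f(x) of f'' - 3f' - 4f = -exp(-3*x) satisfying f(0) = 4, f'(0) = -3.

f = -exp(-3*x)/14 + 6*exp(4*x)/35 + 39*exp(-x)/10

Characteristic equation r² - 3r - 4 = 0 factors as (r + 1)(r - 4) = 0, so r = -1, 4.
Hence f_h = C1*exp(-x) + C2*exp(4*x).
Try f_p = A*exp(-3*x). Substituting into the equation and dividing by exp(-3*x) gives A = -1/14, so f_p = -exp(-3*x)/14.
General solution: f = -exp(-3*x)/14 + C1*exp(-x) + C2*exp(4*x).
Apply the initial conditions: f(0) = -1/14 + C1 + C2 = 4 and f'(0) = 3/14 - C1 + 4*C2 = -3. Solving gives C1 = 39/10, C2 = 6/35.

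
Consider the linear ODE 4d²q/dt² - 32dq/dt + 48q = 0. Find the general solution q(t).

Divide through by 4: q'' - 8q' + 12q = 0.
Characteristic equation r² - 8r + 12 = 0 factors as (r - 6)(r - 2) = 0, so r = 6, 2.
Hence q_h = C1*exp(6*t) + C2*exp(2*t).

q = C1*exp(6*t) + C2*exp(2*t)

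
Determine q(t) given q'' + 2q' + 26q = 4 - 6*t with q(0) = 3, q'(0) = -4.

q = 29/169 - 3*t/13 - 159*exp(-t)*sin(5*t)/845 + 478*cos(5*t)*exp(-t)/169

Characteristic equation r² + 2r + 26 = 0 has discriminant (2)² - 4·(26) = -100 < 0, so r = -1 ± 5i.
Hence q_h = C1*cos(5*t)*exp(-t) + C2*exp(-t)*sin(5*t).
For the particular solution try q_p = A0 + A1*t. Substituting and matching coefficients of each power of t gives A0 = 29/169, A1 = -3/13, so q_p = 29/169 - 3*t/13.
General solution: q = 29/169 - 3*t/13 + C1*cos(5*t)*exp(-t) + C2*exp(-t)*sin(5*t).
Apply the initial conditions: q(0) = 29/169 + C1 = 3 and q'(0) = -3/13 - C1 + 5*C2 = -4. Solving gives C1 = 478/169, C2 = -159/845.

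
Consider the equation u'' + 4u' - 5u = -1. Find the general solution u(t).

Characteristic equation r² + 4r - 5 = 0 factors as (r + 5)(r - 1) = 0, so r = -5, 1.
Hence u_h = C1*exp(-5*t) + C2*exp(t).
For the particular solution try u_p = A0. Substituting and matching coefficients of each power of t gives A0 = 1/5, so u_p = 1/5.

u = 1/5 + C1*exp(-5*t) + C2*exp(t)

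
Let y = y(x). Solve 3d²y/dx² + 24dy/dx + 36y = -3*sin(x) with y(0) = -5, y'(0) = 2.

Divide through by 3: y'' + 8y' + 12y = -sin(x).
Characteristic equation r² + 8r + 12 = 0 factors as (r + 2)(r + 6) = 0, so r = -2, -6.
Hence y_h = C1*exp(-2*x) + C2*exp(-6*x).
Try y_p = A*cos(x) + B*sin(x). Substituting and equating the coefficients of cos(x) and sin(x) gives A = 8/185, B = -11/185, so y_p = -11*sin(x)/185 + 8*cos(x)/185.
General solution: y = -11*sin(x)/185 + 8*cos(x)/185 + C1*exp(-2*x) + C2*exp(-6*x).
Apply the initial conditions: y(0) = 8/185 + C1 + C2 = -5 and y'(0) = -11/185 - 6*C2 - 2*C1 = 2. Solving gives C1 = -141/20, C2 = 297/148.

y = -141*exp(-2*x)/20 - 11*sin(x)/185 + 8*cos(x)/185 + 297*exp(-6*x)/148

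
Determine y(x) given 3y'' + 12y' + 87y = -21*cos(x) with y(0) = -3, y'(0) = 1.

Divide through by 3: y'' + 4y' + 29y = -7*cos(x).
Characteristic equation r² + 4r + 29 = 0 has discriminant (4)² - 4·(29) = -100 < 0, so r = -2 ± 5i.
Hence y_h = C1*cos(5*x)*exp(-2*x) + C2*exp(-2*x)*sin(5*x).
Try y_p = A*cos(x) + B*sin(x). Substituting and equating the coefficients of cos(x) and sin(x) gives A = -49/200, B = -7/200, so y_p = -49*cos(x)/200 - 7*sin(x)/200.
General solution: y = -49*cos(x)/200 - 7*sin(x)/200 + C1*cos(5*x)*exp(-2*x) + C2*exp(-2*x)*sin(5*x).
Apply the initial conditions: y(0) = -49/200 + C1 = -3 and y'(0) = -7/200 - 2*C1 + 5*C2 = 1. Solving gives C1 = -551/200, C2 = -179/200.

y = -49*cos(x)/200 - 7*sin(x)/200 - 551*cos(5*x)*exp(-2*x)/200 - 179*exp(-2*x)*sin(5*x)/200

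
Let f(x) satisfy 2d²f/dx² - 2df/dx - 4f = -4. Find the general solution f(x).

f = 1 + C1*exp(-x) + C2*exp(2*x)

Divide through by 2: f'' - f' - 2f = -2.
Characteristic equation r² - r - 2 = 0 factors as (r + 1)(r - 2) = 0, so r = -1, 2.
Hence f_h = C1*exp(-x) + C2*exp(2*x).
For the particular solution try f_p = A0. Substituting and matching coefficients of each power of x gives A0 = 1, so f_p = 1.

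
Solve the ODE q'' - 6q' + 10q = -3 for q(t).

Characteristic equation r² - 6r + 10 = 0 has discriminant (-6)² - 4·(10) = -4 < 0, so r = 3 ± i.
Hence q_h = C1*cos(t)*exp(3*t) + C2*exp(3*t)*sin(t).
For the particular solution try q_p = A0. Substituting and matching coefficients of each power of t gives A0 = -3/10, so q_p = -3/10.

q = -3/10 + C1*cos(t)*exp(3*t) + C2*exp(3*t)*sin(t)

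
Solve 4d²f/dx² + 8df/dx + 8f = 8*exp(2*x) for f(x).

Divide through by 4: f'' + 2f' + 2f = 2*exp(2*x).
Characteristic equation r² + 2r + 2 = 0 has discriminant (2)² - 4·(2) = -4 < 0, so r = -1 ± i.
Hence f_h = C1*cos(x)*exp(-x) + C2*exp(-x)*sin(x).
Try f_p = A*exp(2*x). Substituting into the equation and dividing by exp(2*x) gives A = 1/5, so f_p = exp(2*x)/5.

f = exp(2*x)/5 + C1*cos(x)*exp(-x) + C2*exp(-x)*sin(x)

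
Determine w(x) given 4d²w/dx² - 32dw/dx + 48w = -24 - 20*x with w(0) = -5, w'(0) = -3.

w = -7/9 - 91*exp(2*x)/16 - 5*x/12 + 211*exp(6*x)/144

Divide through by 4: w'' - 8w' + 12w = -6 - 5*x.
Characteristic equation r² - 8r + 12 = 0 factors as (r - 6)(r - 2) = 0, so r = 6, 2.
Hence w_h = C1*exp(6*x) + C2*exp(2*x).
For the particular solution try w_p = A0 + A1*x. Substituting and matching coefficients of each power of x gives A0 = -7/9, A1 = -5/12, so w_p = -7/9 - 5*x/12.
General solution: w = -7/9 - 5*x/12 + C1*exp(6*x) + C2*exp(2*x).
Apply the initial conditions: w(0) = -7/9 + C1 + C2 = -5 and w'(0) = -5/12 + 2*C2 + 6*C1 = -3. Solving gives C1 = 211/144, C2 = -91/16.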